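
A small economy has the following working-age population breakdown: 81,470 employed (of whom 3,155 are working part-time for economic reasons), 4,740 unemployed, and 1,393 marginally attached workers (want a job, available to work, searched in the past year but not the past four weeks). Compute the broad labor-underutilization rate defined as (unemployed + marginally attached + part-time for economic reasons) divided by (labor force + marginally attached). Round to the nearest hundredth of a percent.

Broad underutilization rate ≈ 10.60%.

Labor force = 81,470 + 4,740 = 86,210.
Numerator = 4,740 + 1,393 + 3,155 = 9,288.
Denominator = 86,210 + 1,393 = 87,603.
Broad rate = 9,288 / 87,603 = 10.60%.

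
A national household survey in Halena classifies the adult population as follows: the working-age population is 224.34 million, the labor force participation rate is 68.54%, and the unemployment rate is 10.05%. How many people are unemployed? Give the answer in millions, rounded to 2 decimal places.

Labor force = 0.6854 × 224.34 = 153.76 million.
Unemployed = 0.1005 × 153.76 ≈ 15.45 million.

About 15.45 million are unemployed.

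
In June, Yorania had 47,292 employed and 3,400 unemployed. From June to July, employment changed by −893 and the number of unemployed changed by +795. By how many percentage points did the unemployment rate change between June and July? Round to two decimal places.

The unemployment rate changed by +1.58 percentage points.

June: labor force = 47,292 + 3,400 = 50,692; u = 3,400/50,692 = 6.71%.
July: labor force = 46,399 + 4,195 = 50,594; u = 4,195/50,594 = 8.29%.
Change = 8.29% − 6.71% = +1.58 pp.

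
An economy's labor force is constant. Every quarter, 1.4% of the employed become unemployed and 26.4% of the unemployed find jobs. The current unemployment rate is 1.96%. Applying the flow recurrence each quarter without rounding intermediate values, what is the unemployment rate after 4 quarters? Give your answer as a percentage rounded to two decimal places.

Unemployment rate after four quarters ≈ 4.20%.

With a fixed labor force, u_{t+1} = u_t + s·(1−u_t) − f·u_t = u_t·(1−s−f) + s.
Here 1−s−f = 0.722 and s = 0.014.
u_1 = 0.019600 × 0.722 + 0.014 = 0.028151.
u_2 = 0.028151 × 0.722 + 0.014 = 0.034325.
u_3 = 0.034325 × 0.722 + 0.014 = 0.038783.
u_4 = 0.038783 × 0.722 + 0.014 = 0.042001.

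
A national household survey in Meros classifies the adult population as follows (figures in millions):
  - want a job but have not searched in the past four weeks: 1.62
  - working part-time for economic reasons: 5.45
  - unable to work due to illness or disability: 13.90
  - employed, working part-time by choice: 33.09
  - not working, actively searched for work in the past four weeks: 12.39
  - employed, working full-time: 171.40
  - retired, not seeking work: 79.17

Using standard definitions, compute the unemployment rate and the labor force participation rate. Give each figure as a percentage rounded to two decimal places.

Unemployment rate ≈ 5.57%; labor force participation rate ≈ 70.13%.

Employed = 5.45 + 33.09 + 171.40 = 209.94 million (anyone who worked, including part-time for economic reasons, counts as employed).
Unemployed = 12.39 million.
Labor force = 209.94 + 12.39 = 222.33 million.
Not in labor force = 1.62 + 13.90 + 79.17 = 94.69 million (those not working and not actively searching are outside the labor force — including those who want a job but have given up searching).
Civilian working-age population = 222.33 + 94.69 = 317.02 million.
Unemployment rate = 12.39 / 222.33 = 5.57%.
Labor force participation rate = 222.33 / 317.02 = 70.13%.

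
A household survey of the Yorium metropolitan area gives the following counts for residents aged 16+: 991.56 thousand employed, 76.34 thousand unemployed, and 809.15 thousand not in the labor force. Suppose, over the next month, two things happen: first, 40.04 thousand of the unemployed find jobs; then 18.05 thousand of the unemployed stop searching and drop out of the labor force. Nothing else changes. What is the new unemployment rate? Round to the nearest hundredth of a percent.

New unemployment rate ≈ 1.74%.

Initially, labor force = 991.56 + 76.34 = 1,067.90 thousand, so u = 76.34/1,067.90 = 7.15%.
After the first change, unemployed falls and employed rises by 40.04; labor force unchanged → E = 1,031.60, U = 36.30, labor force = 1,067.90 thousand.
After the second change, unemployed and labor force both fall by 18.05 → E = 1,031.60, U = 18.25, labor force = 1,049.85 thousand.
New unemployment rate = 18.25 / 1,049.85 = 1.74%.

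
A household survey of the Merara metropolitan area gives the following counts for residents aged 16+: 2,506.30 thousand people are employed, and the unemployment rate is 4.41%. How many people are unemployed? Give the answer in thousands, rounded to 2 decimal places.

Let U be the number unemployed. The labor force is E + U, and U/(E+U) = 0.0441.
So U = 0.0441 × 2,506.30 / (1 − 0.0441) = 110.5278 / 0.9559 ≈ 115.63 thousand.

About 115.63 thousand are unemployed.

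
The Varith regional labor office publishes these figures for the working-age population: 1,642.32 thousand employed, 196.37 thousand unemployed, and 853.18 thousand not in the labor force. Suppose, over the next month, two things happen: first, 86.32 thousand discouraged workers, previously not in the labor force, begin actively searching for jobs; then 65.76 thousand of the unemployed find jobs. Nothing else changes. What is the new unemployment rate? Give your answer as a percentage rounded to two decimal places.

New unemployment rate ≈ 11.27%.

Initially, labor force = 1,642.32 + 196.37 = 1,838.69 thousand, so u = 196.37/1,838.69 = 10.68%.
After the first change, unemployed and labor force both rise by 86.32 → E = 1,642.32, U = 282.69, labor force = 1,925.01 thousand.
After the second change, unemployed falls and employed rises by 65.76; labor force unchanged → E = 1,708.08, U = 216.93, labor force = 1,925.01 thousand.
New unemployment rate = 216.93 / 1,925.01 = 11.27%.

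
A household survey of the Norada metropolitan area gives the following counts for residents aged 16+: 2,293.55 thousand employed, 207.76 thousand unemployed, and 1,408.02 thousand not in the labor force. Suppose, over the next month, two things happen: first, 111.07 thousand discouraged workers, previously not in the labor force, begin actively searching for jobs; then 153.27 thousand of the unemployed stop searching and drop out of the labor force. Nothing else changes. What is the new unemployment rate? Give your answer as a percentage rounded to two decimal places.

New unemployment rate ≈ 6.73%.

Initially, labor force = 2,293.55 + 207.76 = 2,501.31 thousand, so u = 207.76/2,501.31 = 8.31%.
After the first change, unemployed and labor force both rise by 111.07 → E = 2,293.55, U = 318.83, labor force = 2,612.38 thousand.
After the second change, unemployed and labor force both fall by 153.27 → E = 2,293.55, U = 165.56, labor force = 2,459.11 thousand.
New unemployment rate = 165.56 / 2,459.11 = 6.73%.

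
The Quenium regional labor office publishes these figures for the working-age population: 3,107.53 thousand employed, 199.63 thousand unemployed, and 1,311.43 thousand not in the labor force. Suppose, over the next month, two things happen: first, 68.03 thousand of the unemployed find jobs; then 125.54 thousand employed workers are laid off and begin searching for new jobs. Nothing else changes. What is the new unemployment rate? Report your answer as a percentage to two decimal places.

New unemployment rate ≈ 7.78%.

Initially, labor force = 3,107.53 + 199.63 = 3,307.16 thousand, so u = 199.63/3,307.16 = 6.04%.
After the first change, unemployed falls and employed rises by 68.03; labor force unchanged → E = 3,175.56, U = 131.60, labor force = 3,307.16 thousand.
After the second change, employed falls and unemployed rises by 125.54; labor force unchanged → E = 3,050.02, U = 257.14, labor force = 3,307.16 thousand.
New unemployment rate = 257.14 / 3,307.16 = 7.78%.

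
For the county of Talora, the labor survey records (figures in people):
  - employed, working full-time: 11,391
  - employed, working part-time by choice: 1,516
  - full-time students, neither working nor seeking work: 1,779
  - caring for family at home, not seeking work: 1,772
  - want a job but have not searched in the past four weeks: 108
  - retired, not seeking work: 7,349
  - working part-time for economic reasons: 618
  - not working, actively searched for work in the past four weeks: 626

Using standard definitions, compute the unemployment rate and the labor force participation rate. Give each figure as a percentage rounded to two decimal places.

Unemployment rate ≈ 4.42%; labor force participation rate ≈ 56.25%.

Employed = 11,391 + 1,516 + 618 = 13,525 (anyone who worked, including part-time for economic reasons, counts as employed).
Unemployed = 626.
Labor force = 13,525 + 626 = 14,151.
Not in labor force = 1,779 + 1,772 + 108 + 7,349 = 11,008 (those not working and not actively searching are outside the labor force — including those who want a job but have given up searching).
Civilian working-age population = 14,151 + 11,008 = 25,159.
Unemployment rate = 626 / 14,151 = 4.42%.
Labor force participation rate = 14,151 / 25,159 = 56.25%.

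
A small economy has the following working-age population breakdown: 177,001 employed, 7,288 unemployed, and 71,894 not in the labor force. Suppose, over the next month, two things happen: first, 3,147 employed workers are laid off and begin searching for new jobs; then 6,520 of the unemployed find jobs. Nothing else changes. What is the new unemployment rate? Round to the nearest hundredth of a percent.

Initially, labor force = 177,001 + 7,288 = 184,289, so u = 7,288/184,289 = 3.95%.
After the first change, employed falls and unemployed rises by 3,147; labor force unchanged → E = 173,854, U = 10,435, labor force = 184,289.
After the second change, unemployed falls and employed rises by 6,520; labor force unchanged → E = 180,374, U = 3,915, labor force = 184,289.
New unemployment rate = 3,915 / 184,289 = 2.12%.

New unemployment rate ≈ 2.12%.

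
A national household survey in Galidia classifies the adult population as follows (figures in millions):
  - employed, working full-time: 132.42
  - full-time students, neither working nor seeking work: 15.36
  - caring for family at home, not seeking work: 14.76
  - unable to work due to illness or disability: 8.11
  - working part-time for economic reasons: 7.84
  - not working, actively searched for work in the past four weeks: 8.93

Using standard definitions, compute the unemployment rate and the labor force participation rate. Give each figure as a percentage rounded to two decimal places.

Unemployment rate ≈ 5.99%; labor force participation rate ≈ 79.60%.

Employed = 132.42 + 7.84 = 140.26 million (anyone who worked, including part-time for economic reasons, counts as employed).
Unemployed = 8.93 million.
Labor force = 140.26 + 8.93 = 149.19 million.
Not in labor force = 15.36 + 14.76 + 8.11 = 38.23 million (those not working and not actively searching are outside the labor force).
Civilian working-age population = 149.19 + 38.23 = 187.42 million.
Unemployment rate = 8.93 / 149.19 = 5.99%.
Labor force participation rate = 149.19 / 187.42 = 79.60%.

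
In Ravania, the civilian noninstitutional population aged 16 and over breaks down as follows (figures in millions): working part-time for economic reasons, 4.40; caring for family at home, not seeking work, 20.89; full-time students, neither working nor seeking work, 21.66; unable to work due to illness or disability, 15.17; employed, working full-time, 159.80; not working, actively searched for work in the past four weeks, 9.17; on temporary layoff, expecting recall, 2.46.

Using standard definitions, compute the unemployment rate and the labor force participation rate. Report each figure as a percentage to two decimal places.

Employed = 4.40 + 159.80 = 164.20 million (anyone who worked, including part-time for economic reasons, counts as employed).
Unemployed = 9.17 + 2.46 = 11.63 million (jobless and actively searching, or on temporary layoff).
Labor force = 164.20 + 11.63 = 175.83 million.
Not in labor force = 20.89 + 21.66 + 15.17 = 57.72 million (those not working and not actively searching are outside the labor force).
Civilian working-age population = 175.83 + 57.72 = 233.55 million.
Unemployment rate = 11.63 / 175.83 = 6.61%.
Labor force participation rate = 175.83 / 233.55 = 75.29%.

Unemployment rate ≈ 6.61%; labor force participation rate ≈ 75.29%.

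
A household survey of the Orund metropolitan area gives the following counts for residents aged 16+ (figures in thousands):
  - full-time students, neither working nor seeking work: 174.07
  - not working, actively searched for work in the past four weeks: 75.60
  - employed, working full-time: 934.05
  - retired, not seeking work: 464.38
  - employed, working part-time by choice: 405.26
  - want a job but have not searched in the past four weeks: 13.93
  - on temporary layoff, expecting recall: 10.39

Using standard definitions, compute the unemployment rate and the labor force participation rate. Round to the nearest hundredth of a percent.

Employed = 934.05 + 405.26 = 1,339.31 thousand.
Unemployed = 75.60 + 10.39 = 85.99 thousand (jobless and actively searching, or on temporary layoff).
Labor force = 1,339.31 + 85.99 = 1,425.30 thousand.
Not in labor force = 174.07 + 464.38 + 13.93 = 652.38 thousand (those not working and not actively searching are outside the labor force — including those who want a job but have given up searching).
Civilian working-age population = 1,425.30 + 652.38 = 2,077.68 thousand.
Unemployment rate = 85.99 / 1,425.30 = 6.03%.
Labor force participation rate = 1,425.30 / 2,077.68 = 68.60%.

Unemployment rate ≈ 6.03%; labor force participation rate ≈ 68.60%.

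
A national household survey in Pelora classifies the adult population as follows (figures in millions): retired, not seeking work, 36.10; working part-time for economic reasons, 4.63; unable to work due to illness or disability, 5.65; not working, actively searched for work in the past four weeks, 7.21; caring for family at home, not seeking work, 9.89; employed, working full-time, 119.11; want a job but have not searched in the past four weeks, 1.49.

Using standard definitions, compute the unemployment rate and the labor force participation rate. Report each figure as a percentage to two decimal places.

Unemployment rate ≈ 5.51%; labor force participation rate ≈ 71.14%.

Employed = 4.63 + 119.11 = 123.74 million (anyone who worked, including part-time for economic reasons, counts as employed).
Unemployed = 7.21 million.
Labor force = 123.74 + 7.21 = 130.95 million.
Not in labor force = 36.10 + 5.65 + 9.89 + 1.49 = 53.13 million (those not working and not actively searching are outside the labor force — including those who want a job but have given up searching).
Civilian working-age population = 130.95 + 53.13 = 184.08 million.
Unemployment rate = 7.21 / 130.95 = 5.51%.
Labor force participation rate = 130.95 / 184.08 = 71.14%.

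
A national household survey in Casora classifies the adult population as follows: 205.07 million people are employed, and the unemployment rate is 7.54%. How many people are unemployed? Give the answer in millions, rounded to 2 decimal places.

About 16.72 million are unemployed.

Let U be the number unemployed. The labor force is E + U, and U/(E+U) = 0.0754.
So U = 0.0754 × 205.07 / (1 − 0.0754) = 15.4623 / 0.9246 ≈ 16.72 million.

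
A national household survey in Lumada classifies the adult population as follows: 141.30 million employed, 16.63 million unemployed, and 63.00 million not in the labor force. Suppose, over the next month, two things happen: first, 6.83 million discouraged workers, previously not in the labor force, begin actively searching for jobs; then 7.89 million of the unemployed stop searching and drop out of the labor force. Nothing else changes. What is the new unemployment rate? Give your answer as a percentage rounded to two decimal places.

New unemployment rate ≈ 9.93%.

Initially, labor force = 141.30 + 16.63 = 157.93 million, so u = 16.63/157.93 = 10.53%.
After the first change, unemployed and labor force both rise by 6.83 → E = 141.30, U = 23.46, labor force = 164.76 million.
After the second change, unemployed and labor force both fall by 7.89 → E = 141.30, U = 15.57, labor force = 156.87 million.
New unemployment rate = 15.57 / 156.87 = 9.93%.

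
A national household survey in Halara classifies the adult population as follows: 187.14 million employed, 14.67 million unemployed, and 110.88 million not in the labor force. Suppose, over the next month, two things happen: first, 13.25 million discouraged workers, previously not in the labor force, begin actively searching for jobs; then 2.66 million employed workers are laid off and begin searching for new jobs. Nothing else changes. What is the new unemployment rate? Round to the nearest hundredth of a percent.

Initially, labor force = 187.14 + 14.67 = 201.81 million, so u = 14.67/201.81 = 7.27%.
After the first change, unemployed and labor force both rise by 13.25 → E = 187.14, U = 27.92, labor force = 215.06 million.
After the second change, employed falls and unemployed rises by 2.66; labor force unchanged → E = 184.48, U = 30.58, labor force = 215.06 million.
New unemployment rate = 30.58 / 215.06 = 14.22%.

New unemployment rate ≈ 14.22%.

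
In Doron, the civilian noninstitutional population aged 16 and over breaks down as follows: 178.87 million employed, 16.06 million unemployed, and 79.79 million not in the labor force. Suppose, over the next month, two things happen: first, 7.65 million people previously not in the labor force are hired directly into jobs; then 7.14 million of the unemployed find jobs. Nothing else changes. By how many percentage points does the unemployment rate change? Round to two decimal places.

The unemployment rate changes by −3.84 percentage points.

Initially, labor force = 178.87 + 16.06 = 194.93 million, so u = 16.06/194.93 = 8.24%.
After the first change, employed and labor force both rise by 7.65; unemployed unchanged → E = 186.52, U = 16.06, labor force = 202.58 million.
After the second change, unemployed falls and employed rises by 7.14; labor force unchanged → E = 193.66, U = 8.92, labor force = 202.58 million.
New unemployment rate = 8.92 / 202.58 = 4.40%.
Change = 4.40% − 8.24% = −3.84 percentage points.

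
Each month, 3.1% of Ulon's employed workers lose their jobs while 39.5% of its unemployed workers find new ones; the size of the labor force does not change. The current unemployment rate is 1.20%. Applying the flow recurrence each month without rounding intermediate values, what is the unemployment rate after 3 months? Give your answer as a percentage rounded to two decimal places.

Unemployment rate after three months ≈ 6.13%.

With a fixed labor force, u_{t+1} = u_t + s·(1−u_t) − f·u_t = u_t·(1−s−f) + s.
Here 1−s−f = 0.574 and s = 0.031.
u_1 = 0.012000 × 0.574 + 0.031 = 0.037888.
u_2 = 0.037888 × 0.574 + 0.031 = 0.052748.
u_3 = 0.052748 × 0.574 + 0.031 = 0.061277.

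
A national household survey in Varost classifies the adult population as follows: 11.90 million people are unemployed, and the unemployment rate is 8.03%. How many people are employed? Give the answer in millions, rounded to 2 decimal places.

About 136.29 million are employed.

Labor force = U / u = 11.90 / 0.0803 ≈ 148.19 million.
Employed = labor force − unemployed = 148.19 − 11.90 = 136.29 million.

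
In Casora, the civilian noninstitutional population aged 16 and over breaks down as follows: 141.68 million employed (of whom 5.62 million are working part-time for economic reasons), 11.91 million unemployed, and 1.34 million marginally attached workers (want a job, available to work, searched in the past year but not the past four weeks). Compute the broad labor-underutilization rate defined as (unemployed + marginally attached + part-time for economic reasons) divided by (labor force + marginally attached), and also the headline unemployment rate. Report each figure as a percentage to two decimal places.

Broad underutilization rate ≈ 12.18%; headline unemployment rate ≈ 7.75%.

Labor force = 141.68 + 11.91 = 153.59 million.
Numerator = 11.91 + 1.34 + 5.62 = 18.87 million.
Denominator = 153.59 + 1.34 = 154.93 million.
Broad rate = 18.87 / 154.93 = 12.18%.
Headline unemployment rate = 11.91 / 153.59 = 7.75%.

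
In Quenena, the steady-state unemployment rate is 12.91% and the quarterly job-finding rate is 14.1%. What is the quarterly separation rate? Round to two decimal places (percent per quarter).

Separation rate ≈ 2.09% per quarter.

From u* = s/(s+f): s = u·f/(1−u).
s = 0.1291 × 14.1 / (1 − 0.1291) = 1.8203 / 0.8709 ≈ 2.09% per quarter.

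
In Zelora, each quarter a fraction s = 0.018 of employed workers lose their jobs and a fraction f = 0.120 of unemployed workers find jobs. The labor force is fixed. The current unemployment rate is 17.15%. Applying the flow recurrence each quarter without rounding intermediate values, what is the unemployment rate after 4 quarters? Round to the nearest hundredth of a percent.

With a fixed labor force, u_{t+1} = u_t + s·(1−u_t) − f·u_t = u_t·(1−s−f) + s.
Here 1−s−f = 0.862 and s = 0.018.
u_1 = 0.171500 × 0.862 + 0.018 = 0.165833.
u_2 = 0.165833 × 0.862 + 0.018 = 0.160948.
u_3 = 0.160948 × 0.862 + 0.018 = 0.156737.
u_4 = 0.156737 × 0.862 + 0.018 = 0.153107.

Unemployment rate after four quarters ≈ 15.31%.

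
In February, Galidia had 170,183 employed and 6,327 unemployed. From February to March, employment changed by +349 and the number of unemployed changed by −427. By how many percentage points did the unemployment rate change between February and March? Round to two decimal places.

February: labor force = 170,183 + 6,327 = 176,510; u = 6,327/176,510 = 3.58%.
March: labor force = 170,532 + 5,900 = 176,432; u = 5,900/176,432 = 3.34%.
Change = 3.34% − 3.58% = −0.24 pp.

The unemployment rate changed by −0.24 percentage points.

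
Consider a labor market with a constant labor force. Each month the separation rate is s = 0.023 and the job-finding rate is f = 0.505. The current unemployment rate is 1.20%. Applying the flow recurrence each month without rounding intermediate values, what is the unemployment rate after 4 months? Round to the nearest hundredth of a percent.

Unemployment rate after four months ≈ 4.20%.

With a fixed labor force, u_{t+1} = u_t + s·(1−u_t) − f·u_t = u_t·(1−s−f) + s.
Here 1−s−f = 0.472 and s = 0.023.
u_1 = 0.012000 × 0.472 + 0.023 = 0.028664.
u_2 = 0.028664 × 0.472 + 0.023 = 0.036529.
u_3 = 0.036529 × 0.472 + 0.023 = 0.040242.
u_4 = 0.040242 × 0.472 + 0.023 = 0.041994.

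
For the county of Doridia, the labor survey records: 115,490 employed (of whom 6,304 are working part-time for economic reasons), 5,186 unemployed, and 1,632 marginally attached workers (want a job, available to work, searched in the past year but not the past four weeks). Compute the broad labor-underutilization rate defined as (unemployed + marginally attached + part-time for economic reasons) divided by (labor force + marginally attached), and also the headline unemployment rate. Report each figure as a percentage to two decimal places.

Broad underutilization rate ≈ 10.73%; headline unemployment rate ≈ 4.30%.

Labor force = 115,490 + 5,186 = 120,676.
Numerator = 5,186 + 1,632 + 6,304 = 13,122.
Denominator = 120,676 + 1,632 = 122,308.
Broad rate = 13,122 / 122,308 = 10.73%.
Headline unemployment rate = 5,186 / 120,676 = 4.30%.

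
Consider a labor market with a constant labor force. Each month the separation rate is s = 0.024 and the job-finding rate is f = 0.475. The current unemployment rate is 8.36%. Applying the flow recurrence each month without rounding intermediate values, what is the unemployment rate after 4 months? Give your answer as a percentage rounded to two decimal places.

Unemployment rate after four months ≈ 5.03%.

With a fixed labor force, u_{t+1} = u_t + s·(1−u_t) − f·u_t = u_t·(1−s−f) + s.
Here 1−s−f = 0.501 and s = 0.024.
u_1 = 0.083600 × 0.501 + 0.024 = 0.065884.
u_2 = 0.065884 × 0.501 + 0.024 = 0.057008.
u_3 = 0.057008 × 0.501 + 0.024 = 0.052561.
u_4 = 0.052561 × 0.501 + 0.024 = 0.050333.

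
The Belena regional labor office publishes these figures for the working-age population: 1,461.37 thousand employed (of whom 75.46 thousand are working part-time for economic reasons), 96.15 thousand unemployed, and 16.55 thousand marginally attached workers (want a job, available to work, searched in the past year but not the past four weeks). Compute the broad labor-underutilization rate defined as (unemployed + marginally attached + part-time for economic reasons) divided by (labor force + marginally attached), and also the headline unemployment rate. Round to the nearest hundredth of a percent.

Broad underutilization rate ≈ 11.95%; headline unemployment rate ≈ 6.17%.

Labor force = 1,461.37 + 96.15 = 1,557.52 thousand.
Numerator = 96.15 + 16.55 + 75.46 = 188.16 thousand.
Denominator = 1,557.52 + 16.55 = 1,574.07 thousand.
Broad rate = 188.16 / 1,574.07 = 11.95%.
Headline unemployment rate = 96.15 / 1,557.52 = 6.17%.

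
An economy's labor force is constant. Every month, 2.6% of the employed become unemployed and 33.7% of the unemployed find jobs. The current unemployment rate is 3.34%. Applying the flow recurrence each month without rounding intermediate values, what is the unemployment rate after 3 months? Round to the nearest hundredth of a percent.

With a fixed labor force, u_{t+1} = u_t + s·(1−u_t) − f·u_t = u_t·(1−s−f) + s.
Here 1−s−f = 0.637 and s = 0.026.
u_1 = 0.033400 × 0.637 + 0.026 = 0.047276.
u_2 = 0.047276 × 0.637 + 0.026 = 0.056115.
u_3 = 0.056115 × 0.637 + 0.026 = 0.061745.

Unemployment rate after three months ≈ 6.17%.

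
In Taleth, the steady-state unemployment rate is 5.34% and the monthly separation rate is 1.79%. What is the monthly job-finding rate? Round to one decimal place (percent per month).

Job-finding rate ≈ 31.7% per month.

From u* = s/(s+f): f = s·(1−u)/u.
f = 1.79 × (1 − 0.0534) / 0.0534 = 1.6944 / 0.0534 ≈ 31.7% per month.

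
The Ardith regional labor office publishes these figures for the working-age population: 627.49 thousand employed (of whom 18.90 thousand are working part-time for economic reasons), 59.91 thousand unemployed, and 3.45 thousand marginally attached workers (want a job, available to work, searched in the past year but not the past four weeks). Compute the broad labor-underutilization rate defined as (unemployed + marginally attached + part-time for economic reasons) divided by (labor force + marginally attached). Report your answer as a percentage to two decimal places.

Labor force = 627.49 + 59.91 = 687.40 thousand.
Numerator = 59.91 + 3.45 + 18.90 = 82.26 thousand.
Denominator = 687.40 + 3.45 = 690.85 thousand.
Broad rate = 82.26 / 690.85 = 11.91%.

Broad underutilization rate ≈ 11.91%.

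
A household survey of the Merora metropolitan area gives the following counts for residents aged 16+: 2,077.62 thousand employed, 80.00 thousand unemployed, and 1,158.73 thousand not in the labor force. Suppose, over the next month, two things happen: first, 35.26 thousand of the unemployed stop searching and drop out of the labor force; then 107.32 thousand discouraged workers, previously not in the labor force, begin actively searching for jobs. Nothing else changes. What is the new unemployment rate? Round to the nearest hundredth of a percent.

Initially, labor force = 2,077.62 + 80.00 = 2,157.62 thousand, so u = 80.00/2,157.62 = 3.71%.
After the first change, unemployed and labor force both fall by 35.26 → E = 2,077.62, U = 44.74, labor force = 2,122.36 thousand.
After the second change, unemployed and labor force both rise by 107.32 → E = 2,077.62, U = 152.06, labor force = 2,229.68 thousand.
New unemployment rate = 152.06 / 2,229.68 = 6.82%.

New unemployment rate ≈ 6.82%.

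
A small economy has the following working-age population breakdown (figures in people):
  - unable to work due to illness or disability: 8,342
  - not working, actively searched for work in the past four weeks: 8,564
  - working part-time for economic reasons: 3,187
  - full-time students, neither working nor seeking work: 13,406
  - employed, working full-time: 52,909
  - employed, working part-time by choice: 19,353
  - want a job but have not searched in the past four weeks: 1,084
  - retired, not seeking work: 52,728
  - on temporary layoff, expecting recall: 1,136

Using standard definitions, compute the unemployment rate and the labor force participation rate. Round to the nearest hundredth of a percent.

Unemployment rate ≈ 11.39%; labor force participation rate ≈ 52.98%.

Employed = 3,187 + 52,909 + 19,353 = 75,449 (anyone who worked, including part-time for economic reasons, counts as employed).
Unemployed = 8,564 + 1,136 = 9,700 (jobless and actively searching, or on temporary layoff).
Labor force = 75,449 + 9,700 = 85,149.
Not in labor force = 8,342 + 13,406 + 1,084 + 52,728 = 75,560 (those not working and not actively searching are outside the labor force — including those who want a job but have given up searching).
Civilian working-age population = 85,149 + 75,560 = 160,709.
Unemployment rate = 9,700 / 85,149 = 11.39%.
Labor force participation rate = 85,149 / 160,709 = 52.98%.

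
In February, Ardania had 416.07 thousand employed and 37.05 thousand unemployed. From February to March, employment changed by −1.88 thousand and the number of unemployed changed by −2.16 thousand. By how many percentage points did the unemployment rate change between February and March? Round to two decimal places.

The unemployment rate changed by −0.41 percentage points.

February: labor force = 416.07 + 37.05 = 453.12; u = 37.05/453.12 = 8.18%.
March: labor force = 414.19 + 34.89 = 449.08; u = 34.89/449.08 = 7.77%.
Change = 7.77% − 8.18% = −0.41 pp.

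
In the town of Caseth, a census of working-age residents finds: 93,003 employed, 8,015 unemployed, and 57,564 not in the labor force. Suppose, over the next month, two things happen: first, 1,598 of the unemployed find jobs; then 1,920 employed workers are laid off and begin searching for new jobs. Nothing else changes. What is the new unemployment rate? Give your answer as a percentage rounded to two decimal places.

Initially, labor force = 93,003 + 8,015 = 101,018, so u = 8,015/101,018 = 7.93%.
After the first change, unemployed falls and employed rises by 1,598; labor force unchanged → E = 94,601, U = 6,417, labor force = 101,018.
After the second change, employed falls and unemployed rises by 1,920; labor force unchanged → E = 92,681, U = 8,337, labor force = 101,018.
New unemployment rate = 8,337 / 101,018 = 8.25%.

New unemployment rate ≈ 8.25%.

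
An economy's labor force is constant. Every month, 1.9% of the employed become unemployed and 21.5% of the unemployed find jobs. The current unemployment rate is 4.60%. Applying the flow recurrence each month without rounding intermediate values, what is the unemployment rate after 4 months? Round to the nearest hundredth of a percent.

With a fixed labor force, u_{t+1} = u_t + s·(1−u_t) − f·u_t = u_t·(1−s−f) + s.
Here 1−s−f = 0.766 and s = 0.019.
u_1 = 0.046000 × 0.766 + 0.019 = 0.054236.
u_2 = 0.054236 × 0.766 + 0.019 = 0.060545.
u_3 = 0.060545 × 0.766 + 0.019 = 0.065377.
u_4 = 0.065377 × 0.766 + 0.019 = 0.069079.

Unemployment rate after four months ≈ 6.91%.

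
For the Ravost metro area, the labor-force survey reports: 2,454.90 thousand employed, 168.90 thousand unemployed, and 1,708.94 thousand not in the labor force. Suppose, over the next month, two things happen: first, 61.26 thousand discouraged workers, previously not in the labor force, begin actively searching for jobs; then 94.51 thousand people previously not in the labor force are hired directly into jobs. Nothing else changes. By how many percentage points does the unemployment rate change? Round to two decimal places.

Initially, labor force = 2,454.90 + 168.90 = 2,623.80 thousand, so u = 168.90/2,623.80 = 6.44%.
After the first change, unemployed and labor force both rise by 61.26 → E = 2,454.90, U = 230.16, labor force = 2,685.06 thousand.
After the second change, employed and labor force both rise by 94.51; unemployed unchanged → E = 2,549.41, U = 230.16, labor force = 2,779.57 thousand.
New unemployment rate = 230.16 / 2,779.57 = 8.28%.
Change = 8.28% − 6.44% = +1.84 percentage points.

The unemployment rate changes by +1.84 percentage points.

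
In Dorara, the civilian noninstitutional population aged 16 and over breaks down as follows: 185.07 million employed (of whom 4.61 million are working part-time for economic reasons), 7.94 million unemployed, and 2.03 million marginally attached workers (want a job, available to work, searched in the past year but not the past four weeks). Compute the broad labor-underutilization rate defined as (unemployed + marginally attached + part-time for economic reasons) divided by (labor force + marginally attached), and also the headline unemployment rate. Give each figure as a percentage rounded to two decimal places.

Labor force = 185.07 + 7.94 = 193.01 million.
Numerator = 7.94 + 2.03 + 4.61 = 14.58 million.
Denominator = 193.01 + 2.03 = 195.04 million.
Broad rate = 14.58 / 195.04 = 7.48%.
Headline unemployment rate = 7.94 / 193.01 = 4.11%.

Broad underutilization rate ≈ 7.48%; headline unemployment rate ≈ 4.11%.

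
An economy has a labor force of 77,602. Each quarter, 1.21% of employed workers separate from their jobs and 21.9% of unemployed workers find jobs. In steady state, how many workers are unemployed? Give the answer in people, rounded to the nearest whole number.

About 4,063 are unemployed in steady state.

Steady-state unemployment rate u* = s/(s+f) = 1.21/(1.21+21.9) = 0.052358.
Unemployed = u* × labor force = 0.052358 × 77,602 ≈ 4,063.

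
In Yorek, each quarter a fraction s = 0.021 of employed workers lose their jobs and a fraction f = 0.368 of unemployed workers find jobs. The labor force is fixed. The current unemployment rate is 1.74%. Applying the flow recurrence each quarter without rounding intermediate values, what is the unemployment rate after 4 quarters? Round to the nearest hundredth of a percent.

With a fixed labor force, u_{t+1} = u_t + s·(1−u_t) − f·u_t = u_t·(1−s−f) + s.
Here 1−s−f = 0.611 and s = 0.021.
u_1 = 0.017400 × 0.611 + 0.021 = 0.031631.
u_2 = 0.031631 × 0.611 + 0.021 = 0.040327.
u_3 = 0.040327 × 0.611 + 0.021 = 0.045640.
u_4 = 0.045640 × 0.611 + 0.021 = 0.048886.

Unemployment rate after four quarters ≈ 4.89%.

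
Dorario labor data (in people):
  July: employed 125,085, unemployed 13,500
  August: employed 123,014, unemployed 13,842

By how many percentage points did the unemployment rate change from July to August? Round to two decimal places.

The unemployment rate changed by +0.37 percentage points.

July: labor force = 125,085 + 13,500 = 138,585; u = 13,500/138,585 = 9.74%.
August: labor force = 123,014 + 13,842 = 136,856; u = 13,842/136,856 = 10.11%.
Change = 10.11% − 9.74% = +0.37 pp.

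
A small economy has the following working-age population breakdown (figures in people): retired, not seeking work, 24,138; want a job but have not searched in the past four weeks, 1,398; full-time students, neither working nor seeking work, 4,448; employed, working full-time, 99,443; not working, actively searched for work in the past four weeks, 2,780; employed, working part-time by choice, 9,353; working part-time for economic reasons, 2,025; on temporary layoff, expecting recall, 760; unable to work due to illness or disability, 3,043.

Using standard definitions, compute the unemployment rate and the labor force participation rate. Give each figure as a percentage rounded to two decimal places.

Employed = 99,443 + 9,353 + 2,025 = 110,821 (anyone who worked, including part-time for economic reasons, counts as employed).
Unemployed = 2,780 + 760 = 3,540 (jobless and actively searching, or on temporary layoff).
Labor force = 110,821 + 3,540 = 114,361.
Not in labor force = 24,138 + 1,398 + 4,448 + 3,043 = 33,027 (those not working and not actively searching are outside the labor force — including those who want a job but have given up searching).
Civilian working-age population = 114,361 + 33,027 = 147,388.
Unemployment rate = 3,540 / 114,361 = 3.10%.
Labor force participation rate = 114,361 / 147,388 = 77.59%.

Unemployment rate ≈ 3.10%; labor force participation rate ≈ 77.59%.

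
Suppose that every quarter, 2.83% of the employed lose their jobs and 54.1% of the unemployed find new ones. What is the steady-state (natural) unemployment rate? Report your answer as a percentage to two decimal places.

At steady state the flows balance: s·E = f·U, so U/(E+U) = s/(s+f).
u* = 2.83 / (2.83 + 54.1) = 2.83 / 56.93 = 4.97%.

Steady-state unemployment rate ≈ 4.97%.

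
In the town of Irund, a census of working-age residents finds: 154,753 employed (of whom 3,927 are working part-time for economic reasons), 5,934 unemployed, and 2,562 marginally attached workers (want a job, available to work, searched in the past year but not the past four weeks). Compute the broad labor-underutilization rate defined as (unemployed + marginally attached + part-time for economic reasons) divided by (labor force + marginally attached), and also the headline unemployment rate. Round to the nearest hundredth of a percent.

Broad underutilization rate ≈ 7.61%; headline unemployment rate ≈ 3.69%.

Labor force = 154,753 + 5,934 = 160,687.
Numerator = 5,934 + 2,562 + 3,927 = 12,423.
Denominator = 160,687 + 2,562 = 163,249.
Broad rate = 12,423 / 163,249 = 7.61%.
Headline unemployment rate = 5,934 / 160,687 = 3.69%.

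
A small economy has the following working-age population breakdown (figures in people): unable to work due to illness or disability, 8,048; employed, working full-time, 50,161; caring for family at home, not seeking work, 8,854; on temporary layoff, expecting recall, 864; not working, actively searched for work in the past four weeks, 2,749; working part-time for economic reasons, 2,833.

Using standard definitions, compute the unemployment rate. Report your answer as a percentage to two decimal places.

Unemployment rate ≈ 6.38%.

Employed = 50,161 + 2,833 = 52,994 (anyone who worked, including part-time for economic reasons, counts as employed).
Unemployed = 864 + 2,749 = 3,613 (jobless and actively searching, or on temporary layoff).
Labor force = 52,994 + 3,613 = 56,607.
Unemployment rate = 3,613 / 56,607 = 6.38%.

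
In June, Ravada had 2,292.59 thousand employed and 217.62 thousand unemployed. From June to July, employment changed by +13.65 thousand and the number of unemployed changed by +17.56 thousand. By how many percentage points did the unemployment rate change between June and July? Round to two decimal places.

June: labor force = 2,292.59 + 217.62 = 2,510.21; u = 217.62/2,510.21 = 8.67%.
July: labor force = 2,306.24 + 235.18 = 2,541.42; u = 235.18/2,541.42 = 9.25%.
Change = 9.25% − 8.67% = +0.58 pp.

The unemployment rate changed by +0.58 percentage points.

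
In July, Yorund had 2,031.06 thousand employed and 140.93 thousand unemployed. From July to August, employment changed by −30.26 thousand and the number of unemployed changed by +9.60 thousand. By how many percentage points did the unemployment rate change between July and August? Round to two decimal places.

July: labor force = 2,031.06 + 140.93 = 2,171.99; u = 140.93/2,171.99 = 6.49%.
August: labor force = 2,000.80 + 150.53 = 2,151.33; u = 150.53/2,151.33 = 7.00%.
Change = 7.00% − 6.49% = +0.51 pp.

The unemployment rate changed by +0.51 percentage points.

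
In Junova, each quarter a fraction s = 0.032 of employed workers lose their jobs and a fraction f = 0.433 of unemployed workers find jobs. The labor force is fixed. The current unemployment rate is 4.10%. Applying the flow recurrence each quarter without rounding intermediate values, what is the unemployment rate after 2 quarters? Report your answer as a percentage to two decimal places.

With a fixed labor force, u_{t+1} = u_t + s·(1−u_t) − f·u_t = u_t·(1−s−f) + s.
Here 1−s−f = 0.535 and s = 0.032.
u_1 = 0.041000 × 0.535 + 0.032 = 0.053935.
u_2 = 0.053935 × 0.535 + 0.032 = 0.060855.

Unemployment rate after two quarters ≈ 6.09%.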